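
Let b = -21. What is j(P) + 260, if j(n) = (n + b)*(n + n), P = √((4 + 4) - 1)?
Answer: 274 - 42*√7 ≈ 162.88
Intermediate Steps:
P = √7 (P = √(8 - 1) = √7 ≈ 2.6458)
j(n) = 2*n*(-21 + n) (j(n) = (n - 21)*(n + n) = (-21 + n)*(2*n) = 2*n*(-21 + n))
j(P) + 260 = 2*√7*(-21 + √7) + 260 = 260 + 2*√7*(-21 + √7)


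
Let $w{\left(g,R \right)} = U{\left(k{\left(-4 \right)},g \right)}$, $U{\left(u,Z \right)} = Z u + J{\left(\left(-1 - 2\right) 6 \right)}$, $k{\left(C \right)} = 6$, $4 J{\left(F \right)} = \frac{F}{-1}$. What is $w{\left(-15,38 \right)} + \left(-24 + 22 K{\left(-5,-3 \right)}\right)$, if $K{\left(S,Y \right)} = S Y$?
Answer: $\frac{441}{2} \approx 220.5$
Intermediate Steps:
$J{\left(F \right)} = - \frac{F}{4}$ ($J{\left(F \right)} = \frac{F \frac{1}{-1}}{4} = \frac{F \left(-1\right)}{4} = \frac{\left(-1\right) F}{4} = - \frac{F}{4}$)
$U{\left(u,Z \right)} = \frac{9}{2} + Z u$ ($U{\left(u,Z \right)} = Z u - \frac{\left(-1 - 2\right) 6}{4} = Z u - \frac{\left(-3\right) 6}{4} = Z u - - \frac{9}{2} = Z u + \frac{9}{2} = \frac{9}{2} + Z u$)
$w{\left(g,R \right)} = \frac{9}{2} + 6 g$ ($w{\left(g,R \right)} = \frac{9}{2} + g 6 = \frac{9}{2} + 6 g$)
$w{\left(-15,38 \right)} + \left(-24 + 22 K{\left(-5,-3 \right)}\right) = \left(\frac{9}{2} + 6 \left(-15\right)\right) - \left(24 - 22 \left(\left(-5\right) \left(-3\right)\right)\right) = \left(\frac{9}{2} - 90\right) + \left(-24 + 22 \cdot 15\right) = - \frac{171}{2} + \left(-24 + 330\right) = - \frac{171}{2} + 306 = \frac{441}{2}$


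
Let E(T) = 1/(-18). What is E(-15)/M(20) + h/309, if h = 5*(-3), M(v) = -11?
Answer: -887/20394 ≈ -0.043493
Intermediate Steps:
E(T) = -1/18
h = -15
E(-15)/M(20) + h/309 = -1/18/(-11) - 15/309 = -1/18*(-1/11) - 15*1/309 = 1/198 - 5/103 = -887/20394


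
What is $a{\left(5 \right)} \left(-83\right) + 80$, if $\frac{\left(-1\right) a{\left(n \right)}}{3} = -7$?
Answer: $-1663$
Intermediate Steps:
$a{\left(n \right)} = 21$ ($a{\left(n \right)} = \left(-3\right) \left(-7\right) = 21$)
$a{\left(5 \right)} \left(-83\right) + 80 = 21 \left(-83\right) + 80 = -1743 + 80 = -1663$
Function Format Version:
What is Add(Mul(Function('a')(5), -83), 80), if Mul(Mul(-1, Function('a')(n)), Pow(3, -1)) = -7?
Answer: -1663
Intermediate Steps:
Function('a')(n) = 21 (Function('a')(n) = Mul(-3, -7) = 21)
Add(Mul(Function('a')(5), -83), 80) = Add(Mul(21, -83), 80) = Add(-1743, 80) = -1663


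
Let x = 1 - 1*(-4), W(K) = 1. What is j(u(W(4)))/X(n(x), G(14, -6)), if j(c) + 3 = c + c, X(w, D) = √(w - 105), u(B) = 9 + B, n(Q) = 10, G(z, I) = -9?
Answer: -17*I*√95/95 ≈ -1.7442*I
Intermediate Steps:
x = 5 (x = 1 + 4 = 5)
X(w, D) = √(-105 + w)
j(c) = -3 + 2*c (j(c) = -3 + (c + c) = -3 + 2*c)
j(u(W(4)))/X(n(x), G(14, -6)) = (-3 + 2*(9 + 1))/(√(-105 + 10)) = (-3 + 2*10)/(√(-95)) = (-3 + 20)/((I*√95)) = 17*(-I*√95/95) = -17*I*√95/95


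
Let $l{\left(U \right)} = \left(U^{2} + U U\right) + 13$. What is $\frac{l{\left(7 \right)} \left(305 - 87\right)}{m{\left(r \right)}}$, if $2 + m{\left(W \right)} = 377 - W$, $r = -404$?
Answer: $\frac{24198}{779} \approx 31.063$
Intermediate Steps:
$l{\left(U \right)} = 13 + 2 U^{2}$ ($l{\left(U \right)} = \left(U^{2} + U^{2}\right) + 13 = 2 U^{2} + 13 = 13 + 2 U^{2}$)
$m{\left(W \right)} = 375 - W$ ($m{\left(W \right)} = -2 - \left(-377 + W\right) = 375 - W$)
$\frac{l{\left(7 \right)} \left(305 - 87\right)}{m{\left(r \right)}} = \frac{\left(13 + 2 \cdot 7^{2}\right) \left(305 - 87\right)}{375 - -404} = \frac{\left(13 + 2 \cdot 49\right) 218}{375 + 404} = \frac{\left(13 + 98\right) 218}{779} = 111 \cdot 218 \cdot \frac{1}{779} = 24198 \cdot \frac{1}{779} = \frac{24198}{779}$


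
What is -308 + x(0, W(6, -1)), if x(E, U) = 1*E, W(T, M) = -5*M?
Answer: -308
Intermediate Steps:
x(E, U) = E
-308 + x(0, W(6, -1)) = -308 + 0 = -308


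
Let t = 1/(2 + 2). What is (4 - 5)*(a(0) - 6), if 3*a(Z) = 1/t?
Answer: 14/3 ≈ 4.6667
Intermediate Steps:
t = ¼ (t = 1/4 = ¼ ≈ 0.25000)
a(Z) = 4/3 (a(Z) = 1/(3*(¼)) = (⅓)*4 = 4/3)
(4 - 5)*(a(0) - 6) = (4 - 5)*(4/3 - 6) = -1*(-14/3) = 14/3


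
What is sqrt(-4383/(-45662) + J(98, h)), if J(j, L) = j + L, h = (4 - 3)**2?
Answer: 3*sqrt(79437502)/2686 ≈ 9.9547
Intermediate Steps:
h = 1 (h = 1**2 = 1)
J(j, L) = L + j
sqrt(-4383/(-45662) + J(98, h)) = sqrt(-4383/(-45662) + (1 + 98)) = sqrt(-4383*(-1/45662) + 99) = sqrt(4383/45662 + 99) = sqrt(4524921/45662) = 3*sqrt(79437502)/2686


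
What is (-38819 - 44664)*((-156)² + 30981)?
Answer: -4618029111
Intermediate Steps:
(-38819 - 44664)*((-156)² + 30981) = -83483*(24336 + 30981) = -83483*55317 = -4618029111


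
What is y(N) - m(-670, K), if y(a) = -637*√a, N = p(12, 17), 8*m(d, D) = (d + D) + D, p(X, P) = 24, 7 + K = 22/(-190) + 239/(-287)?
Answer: 2337623/27265 - 1274*√6 ≈ -3034.9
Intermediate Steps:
K = -216717/27265 (K = -7 + (22/(-190) + 239/(-287)) = -7 + (22*(-1/190) + 239*(-1/287)) = -7 + (-11/95 - 239/287) = -7 - 25862/27265 = -216717/27265 ≈ -7.9485)
m(d, D) = D/4 + d/8 (m(d, D) = ((d + D) + D)/8 = ((D + d) + D)/8 = (d + 2*D)/8 = D/4 + d/8)
N = 24
y(N) - m(-670, K) = -1274*√6 - ((¼)*(-216717/27265) + (⅛)*(-670)) = -1274*√6 - (-216717/109060 - 335/4) = -1274*√6 - 1*(-2337623/27265) = -1274*√6 + 2337623/27265 = 2337623/27265 - 1274*√6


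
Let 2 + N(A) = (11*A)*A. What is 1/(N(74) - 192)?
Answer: 1/60042 ≈ 1.6655e-5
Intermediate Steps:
N(A) = -2 + 11*A**2 (N(A) = -2 + (11*A)*A = -2 + 11*A**2)
1/(N(74) - 192) = 1/((-2 + 11*74**2) - 192) = 1/((-2 + 11*5476) - 192) = 1/((-2 + 60236) - 192) = 1/(60234 - 192) = 1/60042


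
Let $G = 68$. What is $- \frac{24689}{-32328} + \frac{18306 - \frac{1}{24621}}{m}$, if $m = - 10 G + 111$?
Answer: $- \frac{4741580508913}{150964744824} \approx -31.409$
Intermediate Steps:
$m = -569$ ($m = \left(-10\right) 68 + 111 = -680 + 111 = -569$)
$- \frac{24689}{-32328} + \frac{18306 - \frac{1}{24621}}{m} = - \frac{24689}{-32328} + \frac{18306 - \frac{1}{24621}}{-569} = \left(-24689\right) \left(- \frac{1}{32328}\right) + \left(18306 - \frac{1}{24621}\right) \left(- \frac{1}{569}\right) = \frac{24689}{32328} + \left(18306 - \frac{1}{24621}\right) \left(- \frac{1}{569}\right) = \frac{24689}{32328} + \frac{450712025}{24621} \left(- \frac{1}{569}\right) = \frac{24689}{32328} - \frac{450712025}{14009349} = - \frac{4741580508913}{150964744824}$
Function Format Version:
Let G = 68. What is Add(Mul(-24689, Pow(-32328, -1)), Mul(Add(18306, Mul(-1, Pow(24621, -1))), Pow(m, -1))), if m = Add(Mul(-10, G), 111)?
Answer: Rational(-4741580508913, 150964744824) ≈ -31.409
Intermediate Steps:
m = -569 (m = Add(Mul(-10, 68), 111) = Add(-680, 111) = -569)
Add(Mul(-24689, Pow(-32328, -1)), Mul(Add(18306, Mul(-1, Pow(24621, -1))), Pow(m, -1))) = Add(Mul(-24689, Pow(-32328, -1)), Mul(Add(18306, Mul(-1, Pow(24621, -1))), Pow(-569, -1))) = Add(Mul(-24689, Rational(-1, 32328)), Mul(Add(18306, Mul(-1, Rational(1, 24621))), Rational(-1, 569))) = Add(Rational(24689, 32328), Mul(Add(18306, Rational(-1, 24621)), Rational(-1, 569))) = Add(Rational(24689, 32328), Mul(Rational(450712025, 24621), Rational(-1, 569))) = Add(Rational(24689, 32328), Rational(-450712025, 14009349)) = Rational(-4741580508913, 150964744824)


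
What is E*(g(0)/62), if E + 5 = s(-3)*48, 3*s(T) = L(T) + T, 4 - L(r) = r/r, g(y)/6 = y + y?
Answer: 0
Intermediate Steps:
g(y) = 12*y (g(y) = 6*(y + y) = 6*(2*y) = 12*y)
L(r) = 3 (L(r) = 4 - r/r = 4 - 1*1 = 4 - 1 = 3)
s(T) = 1 + T/3 (s(T) = (3 + T)/3 = 1 + T/3)
E = -5 (E = -5 + (1 + (⅓)*(-3))*48 = -5 + (1 - 1)*48 = -5 + 0*48 = -5 + 0 = -5)
E*(g(0)/62) = -5*12*0/62 = -0/62 = -5*0 = 0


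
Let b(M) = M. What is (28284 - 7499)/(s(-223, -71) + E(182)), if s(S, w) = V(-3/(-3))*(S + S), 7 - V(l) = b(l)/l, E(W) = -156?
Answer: -20785/2832 ≈ -7.3393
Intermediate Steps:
V(l) = 6 (V(l) = 7 - l/l = 7 - 1*1 = 7 - 1 = 6)
s(S, w) = 12*S (s(S, w) = 6*(S + S) = 6*(2*S) = 12*S)
(28284 - 7499)/(s(-223, -71) + E(182)) = (28284 - 7499)/(12*(-223) - 156) = 20785/(-2676 - 156) = 20785/(-2832) = 20785*(-1/2832) = -20785/2832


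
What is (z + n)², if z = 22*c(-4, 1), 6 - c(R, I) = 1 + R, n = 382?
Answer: 336400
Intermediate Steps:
c(R, I) = 5 - R (c(R, I) = 6 - (1 + R) = 6 + (-1 - R) = 5 - R)
z = 198 (z = 22*(5 - 1*(-4)) = 22*(5 + 4) = 22*9 = 198)
(z + n)² = (198 + 382)² = 580² = 336400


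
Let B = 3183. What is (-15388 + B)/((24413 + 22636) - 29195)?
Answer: -12205/17854 ≈ -0.68360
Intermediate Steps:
(-15388 + B)/((24413 + 22636) - 29195) = (-15388 + 3183)/((24413 + 22636) - 29195) = -12205/(47049 - 29195) = -12205/17854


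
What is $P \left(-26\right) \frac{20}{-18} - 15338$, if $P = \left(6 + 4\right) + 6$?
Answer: $- \frac{133882}{9} \approx -14876.0$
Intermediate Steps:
$P = 16$ ($P = 10 + 6 = 16$)
$P \left(-26\right) \frac{20}{-18} - 15338 = 16 \left(-26\right) \frac{20}{-18} - 15338 = - 416 \cdot 20 \left(- \frac{1}{18}\right) - 15338 = \left(-416\right) \left(- \frac{10}{9}\right) - 15338 = \frac{4160}{9} - 15338 = - \frac{133882}{9}$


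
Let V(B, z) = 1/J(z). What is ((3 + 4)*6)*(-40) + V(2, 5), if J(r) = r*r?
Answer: -41999/25 ≈ -1680.0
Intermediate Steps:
J(r) = r**2
V(B, z) = z**(-2) (V(B, z) = 1/(z**2) = z**(-2))
((3 + 4)*6)*(-40) + V(2, 5) = ((3 + 4)*6)*(-40) + 5**(-2) = (7*6)*(-40) + 1/25 = 42*(-40) + 1/25 = -1680 + 1/25 = -41999/25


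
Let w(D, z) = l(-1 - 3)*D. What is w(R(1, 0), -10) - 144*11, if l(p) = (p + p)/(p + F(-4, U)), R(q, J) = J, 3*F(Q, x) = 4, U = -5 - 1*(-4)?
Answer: -1584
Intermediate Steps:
U = -1 (U = -5 + 4 = -1)
F(Q, x) = 4/3 (F(Q, x) = (1/3)*4 = 4/3)
l(p) = 2*p/(4/3 + p) (l(p) = (p + p)/(p + 4/3) = (2*p)/(4/3 + p) = 2*p/(4/3 + p))
w(D, z) = 3*D (w(D, z) = (6*(-1 - 3)/(4 + 3*(-1 - 3)))*D = (6*(-4)/(4 + 3*(-4)))*D = (6*(-4)/(4 - 12))*D = (6*(-4)/(-8))*D = (6*(-4)*(-1/8))*D = 3*D)
w(R(1, 0), -10) - 144*11 = 3*0 - 144*11 = 0 - 1584 = -1584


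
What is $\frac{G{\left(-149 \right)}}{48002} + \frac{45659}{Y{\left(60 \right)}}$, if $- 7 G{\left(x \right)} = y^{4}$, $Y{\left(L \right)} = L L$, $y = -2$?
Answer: $\frac{7671002813}{604825200} \approx 12.683$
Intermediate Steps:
$Y{\left(L \right)} = L^{2}$
$G{\left(x \right)} = - \frac{16}{7}$ ($G{\left(x \right)} = - \frac{\left(-2\right)^{4}}{7} = \left(- \frac{1}{7}\right) 16 = - \frac{16}{7}$)
$\frac{G{\left(-149 \right)}}{48002} + \frac{45659}{Y{\left(60 \right)}} = - \frac{16}{7 \cdot 48002} + \frac{45659}{60^{2}} = \left(- \frac{16}{7}\right) \frac{1}{48002} + \frac{45659}{3600} = - \frac{8}{168007} + 45659 \cdot \frac{1}{3600} = - \frac{8}{168007} + \frac{45659}{3600} = \frac{7671002813}{604825200}$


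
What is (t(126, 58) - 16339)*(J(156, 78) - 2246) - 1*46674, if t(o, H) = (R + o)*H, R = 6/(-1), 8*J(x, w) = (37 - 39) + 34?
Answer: 20981044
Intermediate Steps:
J(x, w) = 4 (J(x, w) = ((37 - 39) + 34)/8 = (-2 + 34)/8 = (⅛)*32 = 4)
R = -6 (R = 6*(-1) = -6)
t(o, H) = H*(-6 + o) (t(o, H) = (-6 + o)*H = H*(-6 + o))
(t(126, 58) - 16339)*(J(156, 78) - 2246) - 1*46674 = (58*(-6 + 126) - 16339)*(4 - 2246) - 1*46674 = (58*120 - 16339)*(-2242) - 46674 = (6960 - 16339)*(-2242) - 46674 = -9379*(-2242) - 46674 = 21027718 - 46674 = 20981044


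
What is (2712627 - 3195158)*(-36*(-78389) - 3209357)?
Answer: 186909830443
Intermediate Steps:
(2712627 - 3195158)*(-36*(-78389) - 3209357) = -482531*(2822004 - 3209357) = -482531*(-387353) = 186909830443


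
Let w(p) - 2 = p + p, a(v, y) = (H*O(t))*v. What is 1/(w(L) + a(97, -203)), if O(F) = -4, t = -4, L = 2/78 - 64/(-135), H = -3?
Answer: 1755/2048084 ≈ 0.00085690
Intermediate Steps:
L = 877/1755 (L = 2*(1/78) - 64*(-1/135) = 1/39 + 64/135 = 877/1755 ≈ 0.49971)
a(v, y) = 12*v (a(v, y) = (-3*(-4))*v = 12*v)
w(p) = 2 + 2*p (w(p) = 2 + (p + p) = 2 + 2*p)
1/(w(L) + a(97, -203)) = 1/((2 + 2*(877/1755)) + 12*97) = 1/((2 + 1754/1755) + 1164) = 1/(5264/1755 + 1164) = 1/(2048084/1755) = 1755/2048084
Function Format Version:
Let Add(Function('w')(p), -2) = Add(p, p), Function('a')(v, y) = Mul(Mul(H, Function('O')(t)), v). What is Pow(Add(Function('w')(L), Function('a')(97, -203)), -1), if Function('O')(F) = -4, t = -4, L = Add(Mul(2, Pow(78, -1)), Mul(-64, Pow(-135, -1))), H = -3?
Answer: Rational(1755, 2048084) ≈ 0.00085690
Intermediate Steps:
L = Rational(877, 1755) (L = Add(Mul(2, Rational(1, 78)), Mul(-64, Rational(-1, 135))) = Add(Rational(1, 39), Rational(64, 135)) = Rational(877, 1755) ≈ 0.49971)
Function('a')(v, y) = Mul(12, v) (Function('a')(v, y) = Mul(Mul(-3, -4), v) = Mul(12, v))
Function('w')(p) = Add(2, Mul(2, p)) (Function('w')(p) = Add(2, Add(p, p)) = Add(2, Mul(2, p)))
Pow(Add(Function('w')(L), Function('a')(97, -203)), -1) = Pow(Add(Add(2, Mul(2, Rational(877, 1755))), Mul(12, 97)), -1) = Pow(Add(Add(2, Rational(1754, 1755)), 1164), -1) = Pow(Add(Rational(5264, 1755), 1164), -1) = Pow(Rational(2048084, 1755), -1) = Rational(1755, 2048084)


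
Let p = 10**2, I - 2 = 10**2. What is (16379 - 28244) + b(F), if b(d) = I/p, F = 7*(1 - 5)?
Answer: -593199/50 ≈ -11864.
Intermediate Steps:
I = 102 (I = 2 + 10**2 = 2 + 100 = 102)
F = -28 (F = 7*(-4) = -28)
p = 100
b(d) = 51/50 (b(d) = 102/100 = 102*(1/100) = 51/50)
(16379 - 28244) + b(F) = (16379 - 28244) + 51/50 = -11865 + 51/50 = -593199/50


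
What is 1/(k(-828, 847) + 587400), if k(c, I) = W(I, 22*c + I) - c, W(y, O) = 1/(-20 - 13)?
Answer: 33/19411523 ≈ 1.7000e-6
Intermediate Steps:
W(y, O) = -1/33 (W(y, O) = 1/(-33) = -1/33)
k(c, I) = -1/33 - c
1/(k(-828, 847) + 587400) = 1/((-1/33 - 1*(-828)) + 587400) = 1/((-1/33 + 828) + 587400) = 1/(27323/33 + 587400) = 1/(19411523/33) = 33/19411523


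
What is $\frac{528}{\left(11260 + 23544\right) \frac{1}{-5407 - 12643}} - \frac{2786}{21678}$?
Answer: $- \frac{2348829263}{8573649} \approx -273.96$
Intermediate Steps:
$\frac{528}{\left(11260 + 23544\right) \frac{1}{-5407 - 12643}} - \frac{2786}{21678} = \frac{528}{34804 \frac{1}{-18050}} - \frac{1393}{10839} = \frac{528}{34804 \left(- \frac{1}{18050}\right)} - \frac{1393}{10839} = \frac{528}{- \frac{17402}{9025}} - \frac{1393}{10839} = 528 \left(- \frac{9025}{17402}\right) - \frac{1393}{10839} = - \frac{216600}{791} - \frac{1393}{10839} = - \frac{2348829263}{8573649}$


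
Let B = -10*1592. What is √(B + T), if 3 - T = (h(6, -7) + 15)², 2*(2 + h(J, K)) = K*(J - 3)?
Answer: 3*I*√7077/2 ≈ 126.19*I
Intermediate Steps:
h(J, K) = -2 + K*(-3 + J)/2 (h(J, K) = -2 + (K*(J - 3))/2 = -2 + (K*(-3 + J))/2 = -2 + K*(-3 + J)/2)
B = -15920
T = -13/4 (T = 3 - ((-2 - 3/2*(-7) + (½)*6*(-7)) + 15)² = 3 - ((-2 + 21/2 - 21) + 15)² = 3 - (-25/2 + 15)² = 3 - (5/2)² = 3 - 1*25/4 = 3 - 25/4 = -13/4 ≈ -3.2500)
√(B + T) = √(-15920 - 13/4) = √(-63693/4) = 3*I*√7077/2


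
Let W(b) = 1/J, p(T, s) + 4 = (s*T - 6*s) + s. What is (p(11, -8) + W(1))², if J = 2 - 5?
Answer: 24649/9 ≈ 2738.8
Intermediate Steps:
p(T, s) = -4 - 5*s + T*s (p(T, s) = -4 + ((s*T - 6*s) + s) = -4 + ((T*s - 6*s) + s) = -4 + ((-6*s + T*s) + s) = -4 + (-5*s + T*s) = -4 - 5*s + T*s)
J = -3
W(b) = -⅓ (W(b) = 1/(-3) = -⅓)
(p(11, -8) + W(1))² = ((-4 - 5*(-8) + 11*(-8)) - ⅓)² = ((-4 + 40 - 88) - ⅓)² = (-52 - ⅓)² = (-157/3)² = 24649/9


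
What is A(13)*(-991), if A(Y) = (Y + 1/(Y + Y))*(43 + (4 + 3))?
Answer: -8398725/13 ≈ -6.4606e+5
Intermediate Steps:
A(Y) = 25/Y + 50*Y (A(Y) = (Y + 1/(2*Y))*(43 + 7) = (Y + 1/(2*Y))*50 = 25/Y + 50*Y)
A(13)*(-991) = (25/13 + 50*13)*(-991) = (25*(1/13) + 650)*(-991) = (25/13 + 650)*(-991) = (8475/13)*(-991) = -8398725/13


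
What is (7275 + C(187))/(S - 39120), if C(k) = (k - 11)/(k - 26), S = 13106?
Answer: -1171451/4188254 ≈ -0.27970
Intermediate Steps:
C(k) = (-11 + k)/(-26 + k)
(7275 + C(187))/(S - 39120) = (7275 + (-11 + 187)/(-26 + 187))/(13106 - 39120) = (7275 + 176/161)/(-26014) = (7275 + (1/161)*176)*(-1/26014) = (7275 + 176/161)*(-1/26014) = (1171451/161)*(-1/26014) = -1171451/4188254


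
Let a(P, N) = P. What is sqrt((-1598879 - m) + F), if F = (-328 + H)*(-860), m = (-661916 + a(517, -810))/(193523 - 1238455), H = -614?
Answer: I*sqrt(215308285827530371)/522466 ≈ 888.12*I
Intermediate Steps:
m = 661399/1044932 (m = (-661916 + 517)/(193523 - 1238455) = -661399/(-1044932) = -661399*(-1/1044932) = 661399/1044932 ≈ 0.63296)
F = 810120 (F = (-328 - 614)*(-860) = -942*(-860) = 810120)
sqrt((-1598879 - m) + F) = sqrt((-1598879 - 1*661399/1044932) + 810120) = sqrt((-1598879 - 661399/1044932) + 810120) = sqrt(-1670720492627/1044932 + 810120) = sqrt(-824200180787/1044932) = I*sqrt(215308285827530371)/522466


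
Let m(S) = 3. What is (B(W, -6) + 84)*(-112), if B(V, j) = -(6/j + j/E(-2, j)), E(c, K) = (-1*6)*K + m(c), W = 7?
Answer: -123984/13 ≈ -9537.2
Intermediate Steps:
E(c, K) = 3 - 6*K (E(c, K) = (-1*6)*K + 3 = -6*K + 3 = 3 - 6*K)
B(V, j) = -6/j - j/(3 - 6*j) (B(V, j) = -(6/j + j/(3 - 6*j)) = -6/j - j/(3 - 6*j))
(B(W, -6) + 84)*(-112) = ((-6/(-6) - 6/(-3 + 6*(-6))) + 84)*(-112) = ((-6*(-⅙) - 6/(-3 - 36)) + 84)*(-112) = ((1 - 6/(-39)) + 84)*(-112) = ((1 - 6*(-1/39)) + 84)*(-112) = ((1 + 2/13) + 84)*(-112) = (15/13 + 84)*(-112) = (1107/13)*(-112) = -123984/13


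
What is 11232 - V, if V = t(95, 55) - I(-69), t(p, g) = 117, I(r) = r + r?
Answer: 10977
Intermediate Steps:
I(r) = 2*r
V = 255 (V = 117 - 2*(-69) = 117 - 1*(-138) = 117 + 138 = 255)
11232 - V = 11232 - 1*255 = 11232 - 255 = 10977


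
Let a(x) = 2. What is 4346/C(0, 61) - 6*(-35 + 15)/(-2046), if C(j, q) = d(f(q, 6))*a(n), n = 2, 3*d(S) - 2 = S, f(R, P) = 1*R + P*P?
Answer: 67303/1023 ≈ 65.790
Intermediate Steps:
f(R, P) = R + P²
d(S) = ⅔ + S/3
C(j, q) = 76/3 + 2*q/3 (C(j, q) = (⅔ + (q + 6²)/3)*2 = (⅔ + (q + 36)/3)*2 = (⅔ + (36 + q)/3)*2 = (⅔ + (12 + q/3))*2 = (38/3 + q/3)*2 = 76/3 + 2*q/3)
4346/C(0, 61) - 6*(-35 + 15)/(-2046) = 4346/(76/3 + (⅔)*61) - 6*(-35 + 15)/(-2046) = 4346/(76/3 + 122/3) - 6*(-20)*(-1/2046) = 4346/66 + 120*(-1/2046) = 4346*(1/66) - 20/341 = 2173/33 - 20/341 = 67303/1023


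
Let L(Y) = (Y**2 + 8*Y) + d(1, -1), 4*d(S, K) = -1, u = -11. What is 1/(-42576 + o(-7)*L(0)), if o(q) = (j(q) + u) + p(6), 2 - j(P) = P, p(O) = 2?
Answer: -1/42576 ≈ -2.3487e-5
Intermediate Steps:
d(S, K) = -1/4 (d(S, K) = (1/4)*(-1) = -1/4)
j(P) = 2 - P
L(Y) = -1/4 + Y**2 + 8*Y (L(Y) = (Y**2 + 8*Y) - 1/4 = -1/4 + Y**2 + 8*Y)
o(q) = -7 - q (o(q) = ((2 - q) - 11) + 2 = (-9 - q) + 2 = -7 - q)
1/(-42576 + o(-7)*L(0)) = 1/(-42576 + (-7 - 1*(-7))*(-1/4 + 0**2 + 8*0)) = 1/(-42576 + (-7 + 7)*(-1/4 + 0 + 0)) = 1/(-42576 + 0*(-1/4)) = 1/(-42576 + 0) = 1/(-42576) = -1/42576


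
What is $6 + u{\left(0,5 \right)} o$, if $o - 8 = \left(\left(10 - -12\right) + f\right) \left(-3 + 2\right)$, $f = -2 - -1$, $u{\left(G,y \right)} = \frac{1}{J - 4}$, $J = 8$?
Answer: $\frac{11}{4} \approx 2.75$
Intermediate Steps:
$u{\left(G,y \right)} = \frac{1}{4}$ ($u{\left(G,y \right)} = \frac{1}{8 - 4} = \frac{1}{4}$)
$f = -1$ ($f = -2 + 1 = -1$)
$o = -13$ ($o = 8 + \left(\left(10 - -12\right) - 1\right) \left(-3 + 2\right) = 8 + \left(\left(10 + 12\right) - 1\right) \left(-1\right) = 8 + \left(22 - 1\right) \left(-1\right) = 8 + 21 \left(-1\right) = 8 - 21 = -13$)
$6 + u{\left(0,5 \right)} o = 6 + \frac{1}{4} \left(-13\right) = 6 - \frac{13}{4} = \frac{11}{4}$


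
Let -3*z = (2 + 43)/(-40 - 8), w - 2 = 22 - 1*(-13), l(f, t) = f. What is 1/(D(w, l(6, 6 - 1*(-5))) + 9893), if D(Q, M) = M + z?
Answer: 16/158389 ≈ 0.00010102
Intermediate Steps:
w = 37 (w = 2 + (22 - 1*(-13)) = 2 + (22 + 13) = 2 + 35 = 37)
z = 5/16 (z = -(2 + 43)/(3*(-40 - 8)) = -15/(-48) = -15*(-1)/48 = -⅓*(-15/16) = 5/16 ≈ 0.31250)
D(Q, M) = 5/16 + M (D(Q, M) = M + 5/16 = 5/16 + M)
1/(D(w, l(6, 6 - 1*(-5))) + 9893) = 1/((5/16 + 6) + 9893) = 1/(101/16 + 9893) = 1/(158389/16) = 16/158389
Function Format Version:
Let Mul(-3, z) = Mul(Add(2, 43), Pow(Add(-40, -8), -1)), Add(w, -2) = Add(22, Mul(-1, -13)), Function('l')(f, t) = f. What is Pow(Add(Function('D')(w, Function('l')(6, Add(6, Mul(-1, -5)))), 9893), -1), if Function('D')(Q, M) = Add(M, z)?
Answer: Rational(16, 158389) ≈ 0.00010102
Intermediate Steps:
w = 37 (w = Add(2, Add(22, Mul(-1, -13))) = Add(2, Add(22, 13)) = Add(2, 35) = 37)
z = Rational(5, 16) (z = Mul(Rational(-1, 3), Mul(Add(2, 43), Pow(Add(-40, -8), -1))) = Mul(Rational(-1, 3), Mul(45, Pow(-48, -1))) = Mul(Rational(-1, 3), Mul(45, Rational(-1, 48))) = Mul(Rational(-1, 3), Rational(-15, 16)) = Rational(5, 16) ≈ 0.31250)
Function('D')(Q, M) = Add(Rational(5, 16), M) (Function('D')(Q, M) = Add(M, Rational(5, 16)) = Add(Rational(5, 16), M))
Pow(Add(Function('D')(w, Function('l')(6, Add(6, Mul(-1, -5)))), 9893), -1) = Pow(Add(Add(Rational(5, 16), 6), 9893), -1) = Pow(Add(Rational(101, 16), 9893), -1) = Pow(Rational(158389, 16), -1) = Rational(16, 158389)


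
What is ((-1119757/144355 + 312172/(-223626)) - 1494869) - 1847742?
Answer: -53952448428304736/16140765615 ≈ -3.3426e+6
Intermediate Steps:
((-1119757/144355 + 312172/(-223626)) - 1494869) - 1847742 = ((-1119757*1/144355 + 312172*(-1/223626)) - 1494869) - 1847742 = ((-1119757/144355 - 156086/111813) - 1494869) - 1847742 = (-147735183971/16140765615 - 1494869) - 1847742 = -24128477889313406/16140765615 - 1847742 = -53952448428304736/16140765615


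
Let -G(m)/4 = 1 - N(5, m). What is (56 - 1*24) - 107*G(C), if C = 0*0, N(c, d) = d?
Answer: 460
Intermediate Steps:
C = 0
G(m) = -4 + 4*m (G(m) = -4*(1 - m) = -4 + 4*m)
(56 - 1*24) - 107*G(C) = (56 - 1*24) - 107*(-4 + 4*0) = (56 - 24) - 107*(-4 + 0) = 32 - 107*(-4) = 32 + 428 = 460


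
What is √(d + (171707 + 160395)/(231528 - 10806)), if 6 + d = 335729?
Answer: √4088973497971494/110361 ≈ 579.42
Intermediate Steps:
d = 335723 (d = -6 + 335729 = 335723)
√(d + (171707 + 160395)/(231528 - 10806)) = √(335723 + (171707 + 160395)/(231528 - 10806)) = √(335723 + 332102/220722) = √(335723 + 332102*(1/220722)) = √(335723 + 166051/110361) = √(37050892054/110361) = √4088973497971494/110361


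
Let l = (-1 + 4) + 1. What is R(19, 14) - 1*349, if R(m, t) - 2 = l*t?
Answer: -291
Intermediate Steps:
l = 4 (l = 3 + 1 = 4)
R(m, t) = 2 + 4*t
R(19, 14) - 1*349 = (2 + 4*14) - 1*349 = (2 + 56) - 349 = 58 - 349 = -291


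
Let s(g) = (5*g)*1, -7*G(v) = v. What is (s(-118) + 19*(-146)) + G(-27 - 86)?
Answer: -23435/7 ≈ -3347.9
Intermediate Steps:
G(v) = -v/7
s(g) = 5*g
(s(-118) + 19*(-146)) + G(-27 - 86) = (5*(-118) + 19*(-146)) - (-27 - 86)/7 = (-590 - 2774) - ⅐*(-113) = -3364 + 113/7 = -23435/7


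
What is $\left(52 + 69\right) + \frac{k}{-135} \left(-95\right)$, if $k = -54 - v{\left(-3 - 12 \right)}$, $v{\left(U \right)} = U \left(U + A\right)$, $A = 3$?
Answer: $- \frac{131}{3} \approx -43.667$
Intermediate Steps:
$v{\left(U \right)} = U \left(3 + U\right)$ ($v{\left(U \right)} = U \left(U + 3\right) = U \left(3 + U\right)$)
$k = -234$ ($k = -54 - \left(-3 - 12\right) \left(3 - 15\right) = -54 - - 15 \left(3 - 15\right) = -54 - \left(-15\right) \left(-12\right) = -54 - 180 = -234$)
$\left(52 + 69\right) + \frac{k}{-135} \left(-95\right) = \left(52 + 69\right) + - \frac{234}{-135} \left(-95\right) = 121 + \left(-234\right) \left(- \frac{1}{135}\right) \left(-95\right) = 121 + \frac{26}{15} \left(-95\right) = 121 - \frac{494}{3} = - \frac{131}{3}$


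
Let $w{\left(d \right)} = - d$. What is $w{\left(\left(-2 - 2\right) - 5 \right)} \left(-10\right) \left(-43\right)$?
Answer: $3870$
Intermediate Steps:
$w{\left(\left(-2 - 2\right) - 5 \right)} \left(-10\right) \left(-43\right) = - (\left(-2 - 2\right) - 5) \left(-10\right) \left(-43\right) = - (-4 - 5) \left(-10\right) \left(-43\right) = \left(-1\right) \left(-9\right) \left(-10\right) \left(-43\right) = 9 \left(-10\right) \left(-43\right) = \left(-90\right) \left(-43\right) = 3870$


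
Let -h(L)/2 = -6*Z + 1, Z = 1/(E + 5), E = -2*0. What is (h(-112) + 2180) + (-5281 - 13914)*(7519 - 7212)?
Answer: -29453423/5 ≈ -5.8907e+6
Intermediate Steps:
E = 0
Z = ⅕ (Z = 1/(0 + 5) = 1/5 = ⅕ ≈ 0.20000)
h(L) = ⅖ (h(L) = -2*(-6*⅕ + 1) = -2*(-6/5 + 1) = -2*(-⅕) = ⅖)
(h(-112) + 2180) + (-5281 - 13914)*(7519 - 7212) = (⅖ + 2180) + (-5281 - 13914)*(7519 - 7212) = 10902/5 - 19195*307 = 10902/5 - 5892865 = -29453423/5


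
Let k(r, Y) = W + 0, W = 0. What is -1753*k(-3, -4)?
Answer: 0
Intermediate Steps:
k(r, Y) = 0 (k(r, Y) = 0 + 0 = 0)
-1753*k(-3, -4) = -1753*0 = 0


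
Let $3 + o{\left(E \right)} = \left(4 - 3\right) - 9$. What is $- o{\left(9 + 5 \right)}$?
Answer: $11$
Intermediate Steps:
$o{\left(E \right)} = -11$ ($o{\left(E \right)} = -3 + \left(\left(4 - 3\right) - 9\right) = -3 + \left(1 - 9\right) = -3 - 8 = -11$)
$- o{\left(9 + 5 \right)} = \left(-1\right) \left(-11\right) = 11$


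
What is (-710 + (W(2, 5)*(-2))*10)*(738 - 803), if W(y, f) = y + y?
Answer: 51350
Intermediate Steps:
W(y, f) = 2*y
(-710 + (W(2, 5)*(-2))*10)*(738 - 803) = (-710 + ((2*2)*(-2))*10)*(738 - 803) = (-710 + (4*(-2))*10)*(-65) = (-710 - 8*10)*(-65) = (-710 - 80)*(-65) = -790*(-65) = 51350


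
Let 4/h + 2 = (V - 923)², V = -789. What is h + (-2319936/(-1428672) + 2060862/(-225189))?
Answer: -880253521166267/116932816602399 ≈ -7.5279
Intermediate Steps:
h = 2/1465471 (h = 4/(-2 + (-789 - 923)²) = 4/(-2 + (-1712)²) = 4/(-2 + 2930944) = 4/2930942 = 4*(1/2930942) = 2/1465471 ≈ 1.3647e-6)
h + (-2319936/(-1428672) + 2060862/(-225189)) = 2/1465471 + (-2319936/(-1428672) + 2060862/(-225189)) = 2/1465471 + (-2319936*(-1/1428672) + 2060862*(-1/225189)) = 2/1465471 + (12083/7441 - 686954/75063) = 2/1465471 - 4204638485/558543783 = -880253521166267/116932816602399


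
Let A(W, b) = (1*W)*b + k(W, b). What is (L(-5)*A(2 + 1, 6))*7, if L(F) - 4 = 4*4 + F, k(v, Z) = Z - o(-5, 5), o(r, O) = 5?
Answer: 1995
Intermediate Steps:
k(v, Z) = -5 + Z (k(v, Z) = Z - 1*5 = Z - 5 = -5 + Z)
L(F) = 20 + F (L(F) = 4 + (4*4 + F) = 4 + (16 + F) = 20 + F)
A(W, b) = -5 + b + W*b (A(W, b) = (1*W)*b + (-5 + b) = W*b + (-5 + b) = -5 + b + W*b)
(L(-5)*A(2 + 1, 6))*7 = ((20 - 5)*(-5 + 6 + (2 + 1)*6))*7 = (15*(-5 + 6 + 3*6))*7 = (15*(-5 + 6 + 18))*7 = (15*19)*7 = 285*7 = 1995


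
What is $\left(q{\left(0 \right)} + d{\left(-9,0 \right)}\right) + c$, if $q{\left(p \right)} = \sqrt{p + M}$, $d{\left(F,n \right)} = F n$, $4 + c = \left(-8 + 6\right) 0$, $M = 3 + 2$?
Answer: $-4 + \sqrt{5} \approx -1.7639$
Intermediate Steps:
$M = 5$
$c = -4$ ($c = -4 + \left(-8 + 6\right) 0 = -4 - 0 = -4 + 0 = -4$)
$q{\left(p \right)} = \sqrt{5 + p}$ ($q{\left(p \right)} = \sqrt{p + 5} = \sqrt{5 + p}$)
$\left(q{\left(0 \right)} + d{\left(-9,0 \right)}\right) + c = \left(\sqrt{5 + 0} - 0\right) - 4 = \left(\sqrt{5} + 0\right) - 4 = \sqrt{5} - 4 = -4 + \sqrt{5}$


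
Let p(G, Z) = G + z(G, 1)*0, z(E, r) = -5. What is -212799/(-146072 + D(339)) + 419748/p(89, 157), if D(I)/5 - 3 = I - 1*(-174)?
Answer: 60249419127/12770788 ≈ 4717.8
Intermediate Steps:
D(I) = 885 + 5*I (D(I) = 15 + 5*(I - 1*(-174)) = 15 + 5*(I + 174) = 15 + 5*(174 + I) = 15 + (870 + 5*I) = 885 + 5*I)
p(G, Z) = G (p(G, Z) = G - 5*0 = G + 0 = G)
-212799/(-146072 + D(339)) + 419748/p(89, 157) = -212799/(-146072 + (885 + 5*339)) + 419748/89 = -212799/(-146072 + (885 + 1695)) + 419748*(1/89) = -212799/(-146072 + 2580) + 419748/89 = -212799/(-143492) + 419748/89 = -212799*(-1/143492) + 419748/89 = 212799/143492 + 419748/89 = 60249419127/12770788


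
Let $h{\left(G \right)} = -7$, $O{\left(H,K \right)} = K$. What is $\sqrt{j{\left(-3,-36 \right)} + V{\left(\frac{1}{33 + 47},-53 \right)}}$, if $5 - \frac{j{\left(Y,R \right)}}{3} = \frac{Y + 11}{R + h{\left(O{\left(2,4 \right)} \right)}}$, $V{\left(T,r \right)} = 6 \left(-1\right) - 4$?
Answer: $\frac{\sqrt{10277}}{43} \approx 2.3576$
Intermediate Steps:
$V{\left(T,r \right)} = -10$ ($V{\left(T,r \right)} = -6 - 4 = -10$)
$j{\left(Y,R \right)} = 15 - \frac{3 \left(11 + Y\right)}{-7 + R}$ ($j{\left(Y,R \right)} = 15 - 3 \frac{Y + 11}{R - 7} = 15 - 3 \frac{11 + Y}{-7 + R} = 15 - \frac{3 \left(11 + Y\right)}{-7 + R}$)
$\sqrt{j{\left(-3,-36 \right)} + V{\left(\frac{1}{33 + 47},-53 \right)}} = \sqrt{\frac{3 \left(-46 - -3 + 5 \left(-36\right)\right)}{-7 - 36} - 10} = \sqrt{\frac{3 \left(-46 + 3 - 180\right)}{-43} - 10} = \sqrt{3 \left(- \frac{1}{43}\right) \left(-223\right) - 10} = \sqrt{\frac{669}{43} - 10} = \sqrt{\frac{239}{43}} = \frac{\sqrt{10277}}{43}$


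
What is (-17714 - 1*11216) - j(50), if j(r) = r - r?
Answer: -28930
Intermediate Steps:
j(r) = 0
(-17714 - 1*11216) - j(50) = (-17714 - 1*11216) - 1*0 = (-17714 - 11216) + 0 = -28930 + 0 = -28930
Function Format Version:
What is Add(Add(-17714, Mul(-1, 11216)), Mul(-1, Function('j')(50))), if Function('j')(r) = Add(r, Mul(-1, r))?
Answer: -28930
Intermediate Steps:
Function('j')(r) = 0
Add(Add(-17714, Mul(-1, 11216)), Mul(-1, Function('j')(50))) = Add(Add(-17714, Mul(-1, 11216)), Mul(-1, 0)) = Add(Add(-17714, -11216), 0) = Add(-28930, 0) = -28930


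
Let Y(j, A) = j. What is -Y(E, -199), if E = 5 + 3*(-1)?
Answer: -2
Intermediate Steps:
E = 2 (E = 5 - 3 = 2)
-Y(E, -199) = -1*2 = -2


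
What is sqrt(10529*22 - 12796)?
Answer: sqrt(218842) ≈ 467.81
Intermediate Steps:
sqrt(10529*22 - 12796) = sqrt(231638 - 12796) = sqrt(218842)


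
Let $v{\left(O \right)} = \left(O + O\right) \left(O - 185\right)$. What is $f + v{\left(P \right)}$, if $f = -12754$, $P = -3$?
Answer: $-11626$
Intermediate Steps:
$v{\left(O \right)} = 2 O \left(-185 + O\right)$
$f + v{\left(P \right)} = -12754 + 2 \left(-3\right) \left(-185 - 3\right) = -12754 + 2 \left(-3\right) \left(-188\right) = -12754 + 1128 = -11626$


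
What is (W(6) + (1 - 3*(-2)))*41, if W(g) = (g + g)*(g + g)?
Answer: 6191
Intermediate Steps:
W(g) = 4*g² (W(g) = (2*g)*(2*g) = 4*g²)
(W(6) + (1 - 3*(-2)))*41 = (4*6² + (1 - 3*(-2)))*41 = (4*36 + (1 + 6))*41 = (144 + 7)*41 = 151*41 = 6191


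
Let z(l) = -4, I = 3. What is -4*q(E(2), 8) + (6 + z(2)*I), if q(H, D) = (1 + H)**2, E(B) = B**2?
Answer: -106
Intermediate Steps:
-4*q(E(2), 8) + (6 + z(2)*I) = -4*(1 + 2**2)**2 + (6 - 4*3) = -4*(1 + 4)**2 + (6 - 12) = -4*5**2 - 6 = -4*25 - 6 = -100 - 6 = -106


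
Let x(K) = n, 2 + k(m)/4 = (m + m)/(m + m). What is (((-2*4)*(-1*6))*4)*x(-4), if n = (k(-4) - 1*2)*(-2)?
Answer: 2304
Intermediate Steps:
k(m) = -4 (k(m) = -8 + 4*((m + m)/(m + m)) = -8 + 4*((2*m)/((2*m))) = -8 + 4*((2*m)*(1/(2*m))) = -8 + 4*1 = -8 + 4 = -4)
n = 12 (n = (-4 - 1*2)*(-2) = (-4 - 2)*(-2) = -6*(-2) = 12)
x(K) = 12
(((-2*4)*(-1*6))*4)*x(-4) = (((-2*4)*(-1*6))*4)*12 = (-8*(-6)*4)*12 = (48*4)*12 = 192*12 = 2304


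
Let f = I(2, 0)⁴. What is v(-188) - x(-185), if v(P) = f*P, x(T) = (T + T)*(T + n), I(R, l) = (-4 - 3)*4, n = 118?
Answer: -115580118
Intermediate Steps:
I(R, l) = -28 (I(R, l) = -7*4 = -28)
x(T) = 2*T*(118 + T) (x(T) = (T + T)*(T + 118) = (2*T)*(118 + T) = 2*T*(118 + T))
f = 614656 (f = (-28)⁴ = 614656)
v(P) = 614656*P
v(-188) - x(-185) = 614656*(-188) - 2*(-185)*(118 - 185) = -115555328 - 2*(-185)*(-67) = -115555328 - 1*24790 = -115555328 - 24790 = -115580118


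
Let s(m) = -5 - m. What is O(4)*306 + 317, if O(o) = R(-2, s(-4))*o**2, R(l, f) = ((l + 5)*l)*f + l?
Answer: 19901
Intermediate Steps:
R(l, f) = l + f*l*(5 + l) (R(l, f) = ((5 + l)*l)*f + l = (l*(5 + l))*f + l = f*l*(5 + l) + l = l + f*l*(5 + l))
O(o) = 4*o**2 (O(o) = (-2*(1 + 5*(-5 - 1*(-4)) + (-5 - 1*(-4))*(-2)))*o**2 = (-2*(1 + 5*(-5 + 4) + (-5 + 4)*(-2)))*o**2 = (-2*(1 + 5*(-1) - 1*(-2)))*o**2 = (-2*(1 - 5 + 2))*o**2 = (-2*(-2))*o**2 = 4*o**2)
O(4)*306 + 317 = (4*4**2)*306 + 317 = (4*16)*306 + 317 = 64*306 + 317 = 19584 + 317 = 19901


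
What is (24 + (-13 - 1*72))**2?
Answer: 3721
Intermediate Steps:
(24 + (-13 - 1*72))**2 = (24 + (-13 - 72))**2 = (24 - 85)**2 = (-61)**2 = 3721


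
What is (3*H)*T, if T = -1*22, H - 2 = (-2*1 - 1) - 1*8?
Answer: 594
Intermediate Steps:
H = -9 (H = 2 + ((-2*1 - 1) - 1*8) = 2 + ((-2 - 1) - 8) = 2 + (-3 - 8) = 2 - 11 = -9)
T = -22
(3*H)*T = (3*(-9))*(-22) = -27*(-22) = 594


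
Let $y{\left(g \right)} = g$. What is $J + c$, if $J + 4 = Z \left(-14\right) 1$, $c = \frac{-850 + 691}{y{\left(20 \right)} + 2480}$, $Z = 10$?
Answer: $- \frac{360159}{2500} \approx -144.06$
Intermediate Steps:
$c = - \frac{159}{2500}$ ($c = \frac{-850 + 691}{20 + 2480} = - \frac{159}{2500} \approx -0.0636$)
$J = -144$ ($J = -4 + 10 \left(-14\right) 1 = -4 - 140 = -144$)
$J + c = -144 - \frac{159}{2500} = - \frac{360159}{2500}$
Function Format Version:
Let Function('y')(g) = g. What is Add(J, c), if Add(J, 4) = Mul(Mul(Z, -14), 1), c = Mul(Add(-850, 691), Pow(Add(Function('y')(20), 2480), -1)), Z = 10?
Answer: Rational(-360159, 2500) ≈ -144.06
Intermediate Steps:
c = Rational(-159, 2500) (c = Mul(Add(-850, 691), Pow(Add(20, 2480), -1)) = Mul(-159, Pow(2500, -1)) = Mul(-159, Rational(1, 2500)) = Rational(-159, 2500) ≈ -0.063600)
J = -144 (J = Add(-4, Mul(Mul(10, -14), 1)) = Add(-4, Mul(-140, 1)) = Add(-4, -140) = -144)
Add(J, c) = Add(-144, Rational(-159, 2500)) = Rational(-360159, 2500)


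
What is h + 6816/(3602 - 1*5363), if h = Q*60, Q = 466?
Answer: 16410248/587 ≈ 27956.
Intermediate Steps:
h = 27960 (h = 466*60 = 27960)
h + 6816/(3602 - 1*5363) = 27960 + 6816/(3602 - 1*5363) = 27960 + 6816/(3602 - 5363) = 27960 + 6816/(-1761) = 27960 + 6816*(-1/1761) = 27960 - 2272/587 = 16410248/587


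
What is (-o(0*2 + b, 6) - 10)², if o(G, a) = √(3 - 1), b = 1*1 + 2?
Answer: (10 + √2)² ≈ 130.28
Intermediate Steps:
b = 3 (b = 1 + 2 = 3)
o(G, a) = √2
(-o(0*2 + b, 6) - 10)² = (-√2 - 10)² = (-10 - √2)²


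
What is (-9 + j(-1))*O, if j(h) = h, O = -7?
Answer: 70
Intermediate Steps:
(-9 + j(-1))*O = (-9 - 1)*(-7) = -10*(-7) = 70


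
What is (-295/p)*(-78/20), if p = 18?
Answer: 767/12 ≈ 63.917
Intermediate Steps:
(-295/p)*(-78/20) = (-295/18)*(-78/20) = (-295*1/18)*(-78*1/20) = -295/18*(-39/10) = 767/12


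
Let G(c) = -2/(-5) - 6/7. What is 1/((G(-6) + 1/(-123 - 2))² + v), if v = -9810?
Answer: -765625/7510615601 ≈ -0.00010194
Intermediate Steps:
G(c) = -16/35 (G(c) = -2*(-⅕) - 6*⅐ = ⅖ - 6/7 = -16/35)
1/((G(-6) + 1/(-123 - 2))² + v) = 1/((-16/35 + 1/(-123 - 2))² - 9810) = 1/((-16/35 + 1/(-125))² - 9810) = 1/((-16/35 - 1/125)² - 9810) = 1/((-407/875)² - 9810) = 1/(165649/765625 - 9810) = 1/(-7510615601/765625) = -765625/7510615601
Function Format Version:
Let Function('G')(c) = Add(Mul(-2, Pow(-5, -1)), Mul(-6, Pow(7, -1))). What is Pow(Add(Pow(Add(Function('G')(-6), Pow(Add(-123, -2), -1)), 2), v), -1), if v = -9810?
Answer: Rational(-765625, 7510615601) ≈ -0.00010194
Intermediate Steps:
Function('G')(c) = Rational(-16, 35) (Function('G')(c) = Add(Mul(-2, Rational(-1, 5)), Mul(-6, Rational(1, 7))) = Add(Rational(2, 5), Rational(-6, 7)) = Rational(-16, 35))
Pow(Add(Pow(Add(Function('G')(-6), Pow(Add(-123, -2), -1)), 2), v), -1) = Pow(Add(Pow(Add(Rational(-16, 35), Pow(Add(-123, -2), -1)), 2), -9810), -1) = Pow(Add(Pow(Add(Rational(-16, 35), Pow(-125, -1)), 2), -9810), -1) = Pow(Add(Pow(Add(Rational(-16, 35), Rational(-1, 125)), 2), -9810), -1) = Pow(Add(Pow(Rational(-407, 875), 2), -9810), -1) = Pow(Add(Rational(165649, 765625), -9810), -1) = Pow(Rational(-7510615601, 765625), -1) = Rational(-765625, 7510615601)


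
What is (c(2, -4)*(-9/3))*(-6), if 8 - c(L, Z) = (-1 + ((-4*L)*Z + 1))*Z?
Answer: 2448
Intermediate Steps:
c(L, Z) = 8 + 4*L*Z**2 (c(L, Z) = 8 - (-1 + ((-4*L)*Z + 1))*Z = 8 - (-1 + (-4*L*Z + 1))*Z = 8 - (-1 + (1 - 4*L*Z))*Z = 8 - (-4*L*Z)*Z = 8 - (-4)*L*Z**2 = 8 + 4*L*Z**2)
(c(2, -4)*(-9/3))*(-6) = ((8 + 4*2*(-4)**2)*(-9/3))*(-6) = ((8 + 4*2*16)*(-9*1/3))*(-6) = ((8 + 128)*(-3))*(-6) = (136*(-3))*(-6) = -408*(-6) = 2448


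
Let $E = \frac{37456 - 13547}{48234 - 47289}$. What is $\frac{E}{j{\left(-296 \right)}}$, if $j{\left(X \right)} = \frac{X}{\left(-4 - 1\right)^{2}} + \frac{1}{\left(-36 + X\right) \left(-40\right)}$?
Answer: $- \frac{317511520}{148586319} \approx -2.1369$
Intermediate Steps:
$E = \frac{23909}{945} \approx 25.301$
$j{\left(X \right)} = - \frac{1}{40 \left(-36 + X\right)} + \frac{X}{25}$ ($j{\left(X \right)} = \frac{X}{\left(-5\right)^{2}} + \frac{1}{-36 + X} \left(- \frac{1}{40}\right) = \frac{X}{25} - \frac{1}{40 \left(-36 + X\right)} = - \frac{1}{40 \left(-36 + X\right)} + \frac{X}{25}$)
$\frac{E}{j{\left(-296 \right)}} = \frac{23909}{945 \frac{-5 - -85248 + 8 \left(-296\right)^{2}}{200 \left(-36 - 296\right)}} = \frac{23909}{945 \frac{-5 + 85248 + 8 \cdot 87616}{200 \left(-332\right)}} = \frac{23909}{945 \cdot \frac{1}{200} \left(- \frac{1}{332}\right) \left(-5 + 85248 + 700928\right)} = \frac{23909}{945 \cdot \frac{1}{200} \left(- \frac{1}{332}\right) 786171} = \frac{23909}{945 \left(- \frac{786171}{66400}\right)} = \frac{23909}{945} \left(- \frac{66400}{786171}\right) = - \frac{317511520}{148586319}$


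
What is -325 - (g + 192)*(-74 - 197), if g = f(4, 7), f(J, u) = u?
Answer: 53604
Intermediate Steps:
g = 7
-325 - (g + 192)*(-74 - 197) = -325 - (7 + 192)*(-74 - 197) = -325 - 199*(-271) = -325 - 1*(-53929) = -325 + 53929 = 53604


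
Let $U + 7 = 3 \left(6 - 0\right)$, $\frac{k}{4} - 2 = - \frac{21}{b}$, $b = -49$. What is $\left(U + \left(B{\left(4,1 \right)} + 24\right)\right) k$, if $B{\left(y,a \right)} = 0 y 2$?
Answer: $340$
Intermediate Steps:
$B{\left(y,a \right)} = 0$ ($B{\left(y,a \right)} = 0 \cdot 2 = 0$)
$k = \frac{68}{7}$ ($k = 8 + 4 \left(- \frac{21}{-49}\right) = 8 + 4 \left(\left(-21\right) \left(- \frac{1}{49}\right)\right) = 8 + 4 \cdot \frac{3}{7} = 8 + \frac{12}{7} = \frac{68}{7} \approx 9.7143$)
$U = 11$ ($U = -7 + 3 \left(6 - 0\right) = -7 + 3 \left(6 + \left(-3 + 3\right)\right) = -7 + 3 \left(6 + 0\right) = -7 + 3 \cdot 6 = -7 + 18 = 11$)
$\left(U + \left(B{\left(4,1 \right)} + 24\right)\right) k = \left(11 + \left(0 + 24\right)\right) \frac{68}{7} = \left(11 + 24\right) \frac{68}{7} = 35 \cdot \frac{68}{7} = 340$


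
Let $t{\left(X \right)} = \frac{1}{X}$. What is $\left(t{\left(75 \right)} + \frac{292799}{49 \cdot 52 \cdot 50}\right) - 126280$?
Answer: $- \frac{3712564039}{29400} \approx -1.2628 \cdot 10^{5}$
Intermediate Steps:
$\left(t{\left(75 \right)} + \frac{292799}{49 \cdot 52 \cdot 50}\right) - 126280 = \left(\frac{1}{75} + \frac{292799}{49 \cdot 52 \cdot 50}\right) - 126280 = \left(\frac{1}{75} + \frac{292799}{2548 \cdot 50}\right) - 126280 = \left(\frac{1}{75} + \frac{292799}{127400}\right) - 126280 = \left(\frac{1}{75} + 292799 \cdot \frac{1}{127400}\right) - 126280 = \left(\frac{1}{75} + \frac{22523}{9800}\right) - 126280 = \frac{67961}{29400} - 126280 = - \frac{3712564039}{29400}$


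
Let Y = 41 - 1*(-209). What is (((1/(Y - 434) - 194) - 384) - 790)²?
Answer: 63359434369/33856 ≈ 1.8714e+6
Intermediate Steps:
Y = 250 (Y = 41 + 209 = 250)
(((1/(Y - 434) - 194) - 384) - 790)² = (((1/(250 - 434) - 194) - 384) - 790)² = (((1/(-184) - 194) - 384) - 790)² = (((-1/184 - 194) - 384) - 790)² = ((-35697/184 - 384) - 790)² = (-106353/184 - 790)² = (-251713/184)² = 63359434369/33856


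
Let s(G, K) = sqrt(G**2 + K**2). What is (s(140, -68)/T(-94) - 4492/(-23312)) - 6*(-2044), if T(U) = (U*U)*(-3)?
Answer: 71475715/5828 - sqrt(1514)/6627 ≈ 12264.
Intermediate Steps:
T(U) = -3*U**2 (T(U) = U**2*(-3) = -3*U**2)
(s(140, -68)/T(-94) - 4492/(-23312)) - 6*(-2044) = (sqrt(140**2 + (-68)**2)/((-3*(-94)**2)) - 4492/(-23312)) - 6*(-2044) = (sqrt(19600 + 4624)/((-3*8836)) - 4492*(-1/23312)) + 12264 = (sqrt(24224)/(-26508) + 1123/5828) + 12264 = ((4*sqrt(1514))*(-1/26508) + 1123/5828) + 12264 = (-sqrt(1514)/6627 + 1123/5828) + 12264 = (1123/5828 - sqrt(1514)/6627) + 12264 = 71475715/5828 - sqrt(1514)/6627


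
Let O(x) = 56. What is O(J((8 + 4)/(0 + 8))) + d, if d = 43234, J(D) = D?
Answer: 43290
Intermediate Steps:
O(J((8 + 4)/(0 + 8))) + d = 56 + 43234 = 43290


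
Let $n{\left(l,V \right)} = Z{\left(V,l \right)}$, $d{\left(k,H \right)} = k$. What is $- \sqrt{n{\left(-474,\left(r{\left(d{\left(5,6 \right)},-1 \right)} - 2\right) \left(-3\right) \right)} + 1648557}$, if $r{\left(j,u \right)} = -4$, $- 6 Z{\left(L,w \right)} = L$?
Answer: $- \sqrt{1648554} \approx -1284.0$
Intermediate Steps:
$Z{\left(L,w \right)} = - \frac{L}{6}$
$n{\left(l,V \right)} = - \frac{V}{6}$
$- \sqrt{n{\left(-474,\left(r{\left(d{\left(5,6 \right)},-1 \right)} - 2\right) \left(-3\right) \right)} + 1648557} = - \sqrt{- \frac{\left(-4 - 2\right) \left(-3\right)}{6} + 1648557} = - \sqrt{- \frac{\left(-6\right) \left(-3\right)}{6} + 1648557} = - \sqrt{\left(- \frac{1}{6}\right) 18 + 1648557} = - \sqrt{-3 + 1648557} = - \sqrt{1648554}$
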